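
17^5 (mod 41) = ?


17^1 mod 41 = 17
17^2 mod 41 = 2
17^3 mod 41 = 34
17^4 mod 41 = 4
17^5 mod 41 = 27


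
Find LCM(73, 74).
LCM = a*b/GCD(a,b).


GCD(73, 74) = 1
LCM = 73*74/1 = 5402/1 = 5402

LCM = 5402


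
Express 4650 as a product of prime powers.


4650 / 2 = 2325
2325 / 3 = 775
775 / 5 = 155
155 / 5 = 31
31 / 31 = 1
4650 = 2 × 3 × 5^2 × 31


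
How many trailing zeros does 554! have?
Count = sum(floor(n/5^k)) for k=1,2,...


floor(554/5) = 110
floor(554/25) = 22
floor(554/125) = 4
Total = 136

136 trailing zeros


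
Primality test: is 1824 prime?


1824 / 2 = 912 (exact division)
1824 is NOT prime.

No, 1824 is not prime


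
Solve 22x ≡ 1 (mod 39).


GCD(22, 39) = 1, unique solution
a^(-1) mod 39 = 16
x = 16 * 1 mod 39 = 16

x ≡ 16 (mod 39)


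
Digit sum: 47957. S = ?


4 + 7 + 9 + 5 + 7 = 32


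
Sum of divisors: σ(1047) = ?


Divisors of 1047: 1, 3, 349, 1047
Sum = 1 + 3 + 349 + 1047 = 1400

σ(1047) = 1400


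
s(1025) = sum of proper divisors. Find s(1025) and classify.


Proper divisors: 1, 5, 25, 41, 205
Sum = 1 + 5 + 25 + 41 + 205 = 277
277 < 1025 → deficient

s(1025) = 277 (deficient)


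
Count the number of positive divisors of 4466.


4466 = 2^1 × 7^1 × 11^1 × 29^1
d(4466) = (1+1) × (1+1) × (1+1) × (1+1) = 16

16 divisors


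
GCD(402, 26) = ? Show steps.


402 = 15 * 26 + 12
26 = 2 * 12 + 2
12 = 6 * 2 + 0
GCD = 2


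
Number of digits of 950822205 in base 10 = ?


950822205 has 9 digits in base 10
floor(log10(950822205)) + 1 = floor(8.9781) + 1 = 9

9 digits (base 10)


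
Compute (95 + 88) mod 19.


95 + 88 = 183
183 mod 19 = 12


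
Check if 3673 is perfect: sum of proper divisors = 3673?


Proper divisors of 3673: 1
Sum = 1 = 1

No, 3673 is not perfect (1 ≠ 3673)


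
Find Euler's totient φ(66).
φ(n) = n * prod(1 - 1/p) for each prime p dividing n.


66 = 2 × 3 × 11
Prime factors: 2, 3, 11
φ(66) = 66 × (1-1/2) × (1-1/3) × (1-1/11)
= 66 × 1/2 × 2/3 × 10/11 = 20

φ(66) = 20


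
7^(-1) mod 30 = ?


Use the extended Euclidean algorithm on (30, 7); each row r = 30*s + 7*t:
r=30, s=1, t=0
r=7, s=0, t=1
q=4: r=2, s=1, t=-4   [30*(1) + 7*(-4) = 2]
q=3: r=1, s=-3, t=13   [30*(-3) + 7*(13) = 1]
q=2: r=0, s=7, t=-30   [30*(7) + 7*(-30) = 0]
GCD = 1 with t = 13, so 7*(13) ≡ 1 (mod 30)
Inverse = 13 mod 30 = 13
Check: 7 * 13 = 91 ≡ 1 (mod 30)

7^(-1) ≡ 13 (mod 30)


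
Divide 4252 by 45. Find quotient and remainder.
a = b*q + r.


4252 = 45 * 94 + 22
Check: 4230 + 22 = 4252

q = 94, r = 22


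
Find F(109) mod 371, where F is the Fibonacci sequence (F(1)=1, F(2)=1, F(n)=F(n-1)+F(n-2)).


F(k) mod 371 for k=1..109:
1, 1, 2, 3, 5, 8, 13, 21, 34, 55, 89, 144, 233, 6, 239, 245, 113, 358, 100, 87, 187, 274, 90, 364, 83, 76, 159, 235, 23, 258, 281, 168, 78, 246, 324, 199, 152, 351, 132, 112, 244, 356, 229, 214, 72, 286, 358, 273, 260, 162, 51, 213, 264, 106, 370, 105, 104, 209, 313, 151, 93, 244, 337, 210, 176, 15, 191, 206, 26, 232, 258, 119, 6, 125, 131, 256, 16, 272, 288, 189, 106, 295, 30, 325, 355, 309, 293, 231, 153, 13, 166, 179, 345, 153, 127, 280, 36, 316, 352, 297, 278, 204, 111, 315, 55, 370, 54, 53, 107
F(109) mod 371 = 107


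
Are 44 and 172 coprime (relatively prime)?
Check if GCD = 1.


Euclidean algorithm:
172 = 3 * 44 + 40
44 = 1 * 40 + 4
40 = 10 * 4 + 0
GCD(44, 172) = 4

No, not coprime (GCD = 4)


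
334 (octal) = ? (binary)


334 (base 8) = 220 (decimal)
220 (decimal) = 11011100 (base 2)


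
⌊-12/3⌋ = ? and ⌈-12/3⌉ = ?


-12/3 = -4.0000
floor = -4
ceil = -4

floor = -4, ceil = -4


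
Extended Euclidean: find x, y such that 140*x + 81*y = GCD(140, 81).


Tabular extended Euclidean (each row: r = 140*s + 81*t):
r=140, s=1, t=0
r=81, s=0, t=1
q=1: r=59, s=1, t=-1   [140*(1) + 81*(-1) = 59]
q=1: r=22, s=-1, t=2   [140*(-1) + 81*(2) = 22]
q=2: r=15, s=3, t=-5   [140*(3) + 81*(-5) = 15]
q=1: r=7, s=-4, t=7   [140*(-4) + 81*(7) = 7]
q=2: r=1, s=11, t=-19   [140*(11) + 81*(-19) = 1]
q=7: r=0, s=-81, t=140   [140*(-81) + 81*(140) = 0]
GCD = 1; from the row with r=1: x=11, y=-19
Check: 140*(11) + 81*(-19) = 1540 - 1539 = 1

GCD = 1, x = 11, y = -19


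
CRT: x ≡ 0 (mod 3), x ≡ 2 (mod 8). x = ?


M = 3*8 = 24
M1 = M/3 = 8, M2 = M/8 = 3
M1^(-1) mod 3 = 2, M2^(-1) mod 8 = 3
x = 0*8*2 + 2*3*3 = 18
18 mod 24 = 18
Check: 18 mod 3 = 0 ✓, 18 mod 8 = 2 ✓

x ≡ 18 (mod 24)


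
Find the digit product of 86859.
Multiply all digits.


8 × 6 × 8 × 5 × 9 = 17280


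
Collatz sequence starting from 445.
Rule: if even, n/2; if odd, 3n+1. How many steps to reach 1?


445 → 1336 → 668 → 334 → 167 → 502 → 251 → 754 → 377 → 1132 → 566 → 283 → 850 → 425 → 1276 → 638 → 319 → 958 → 479 → 1438 → 719 → 2158 → 1079 → 3238 → 1619 → 4858 → 2429 → 7288 → 3644 → 1822 → 911 → 2734 → 1367 → 4102 → 2051 → 6154 → 3077 → 9232 → 4616 → 2308 → 1154 → 577 → 1732 → 866 → 433 → 1300 → 650 → 325 → 976 → 488 → 244 → 122 → 61 → 184 → 92 → 46 → 23 → 70 → 35 → 106 → 53 → 160 → 80 → 40 → 20 → 10 → 5 → 16 → 8 → 4 → 2 → 1
Total steps = 71

71 steps


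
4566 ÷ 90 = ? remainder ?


4566 = 90 * 50 + 66
Check: 4500 + 66 = 4566

q = 50, r = 66


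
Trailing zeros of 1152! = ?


floor(1152/5) = 230
floor(1152/25) = 46
floor(1152/125) = 9
floor(1152/625) = 1
Total = 286

286 trailing zeros


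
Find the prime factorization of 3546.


3546 / 2 = 1773
1773 / 3 = 591
591 / 3 = 197
197 / 197 = 1
3546 = 2 × 3^2 × 197


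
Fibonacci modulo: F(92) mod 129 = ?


F(k) mod 129 for k=1..92:
1, 1, 2, 3, 5, 8, 13, 21, 34, 55, 89, 15, 104, 119, 94, 84, 49, 4, 53, 57, 110, 38, 19, 57, 76, 4, 80, 84, 35, 119, 25, 15, 40, 55, 95, 21, 116, 8, 124, 3, 127, 1, 128, 0, 128, 128, 127, 126, 124, 121, 116, 108, 95, 74, 40, 114, 25, 10, 35, 45, 80, 125, 76, 72, 19, 91, 110, 72, 53, 125, 49, 45, 94, 10, 104, 114, 89, 74, 34, 108, 13, 121, 5, 126, 2, 128, 1, 0, 1, 1, 2, 3
F(92) mod 129 = 3


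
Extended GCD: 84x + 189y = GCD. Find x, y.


Tabular extended Euclidean (each row: r = 84*s + 189*t):
r=84, s=1, t=0
r=189, s=0, t=1
q=0: r=84, s=1, t=0   [84*(1) + 189*(0) = 84]
q=2: r=21, s=-2, t=1   [84*(-2) + 189*(1) = 21]
q=4: r=0, s=9, t=-4   [84*(9) + 189*(-4) = 0]
GCD = 21; from the row with r=21: x=-2, y=1
Check: 84*(-2) + 189*(1) = -168 + 189 = 21

GCD = 21, x = -2, y = 1


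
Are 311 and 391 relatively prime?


Euclidean algorithm:
391 = 1 * 311 + 80
311 = 3 * 80 + 71
80 = 1 * 71 + 9
71 = 7 * 9 + 8
9 = 1 * 8 + 1
8 = 8 * 1 + 0
GCD(311, 391) = 1

Yes, coprime (GCD = 1)


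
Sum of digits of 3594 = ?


3 + 5 + 9 + 4 = 21


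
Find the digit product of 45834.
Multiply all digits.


4 × 5 × 8 × 3 × 4 = 1920


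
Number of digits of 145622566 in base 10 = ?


145622566 has 9 digits in base 10
floor(log10(145622566)) + 1 = floor(8.1632) + 1 = 9

9 digits (base 10)


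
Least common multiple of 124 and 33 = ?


GCD(124, 33) = 1
LCM = 124*33/1 = 4092/1 = 4092

LCM = 4092


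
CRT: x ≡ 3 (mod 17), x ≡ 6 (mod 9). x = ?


M = 17*9 = 153
M1 = M/17 = 9, M2 = M/9 = 17
M1^(-1) mod 17 = 2, M2^(-1) mod 9 = 8
x = 3*9*2 + 6*17*8 = 870
870 mod 153 = 105
Check: 105 mod 17 = 3 ✓, 105 mod 9 = 6 ✓

x ≡ 105 (mod 153)


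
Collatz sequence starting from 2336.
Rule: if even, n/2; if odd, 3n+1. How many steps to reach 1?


2336 → 1168 → 584 → 292 → 146 → 73 → 220 → 110 → 55 → 166 → 83 → 250 → 125 → 376 → 188 → 94 → 47 → 142 → 71 → 214 → 107 → 322 → 161 → 484 → 242 → 121 → 364 → 182 → 91 → 274 → 137 → 412 → 206 → 103 → 310 → 155 → 466 → 233 → 700 → 350 → 175 → 526 → 263 → 790 → 395 → 1186 → 593 → 1780 → 890 → 445 → 1336 → 668 → 334 → 167 → 502 → 251 → 754 → 377 → 1132 → 566 → 283 → 850 → 425 → 1276 → 638 → 319 → 958 → 479 → 1438 → 719 → 2158 → 1079 → 3238 → 1619 → 4858 → 2429 → 7288 → 3644 → 1822 → 911 → 2734 → 1367 → 4102 → 2051 → 6154 → 3077 → 9232 → 4616 → 2308 → 1154 → 577 → 1732 → 866 → 433 → 1300 → 650 → 325 → 976 → 488 → 244 → 122 → 61 → 184 → 92 → 46 → 23 → 70 → 35 → 106 → 53 → 160 → 80 → 40 → 20 → 10 → 5 → 16 → 8 → 4 → 2 → 1
Total steps = 120

120 steps


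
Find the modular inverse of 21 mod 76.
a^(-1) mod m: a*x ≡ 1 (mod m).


Use the extended Euclidean algorithm on (76, 21); each row r = 76*s + 21*t:
r=76, s=1, t=0
r=21, s=0, t=1
q=3: r=13, s=1, t=-3   [76*(1) + 21*(-3) = 13]
q=1: r=8, s=-1, t=4   [76*(-1) + 21*(4) = 8]
q=1: r=5, s=2, t=-7   [76*(2) + 21*(-7) = 5]
q=1: r=3, s=-3, t=11   [76*(-3) + 21*(11) = 3]
q=1: r=2, s=5, t=-18   [76*(5) + 21*(-18) = 2]
q=1: r=1, s=-8, t=29   [76*(-8) + 21*(29) = 1]
q=2: r=0, s=21, t=-76   [76*(21) + 21*(-76) = 0]
GCD = 1 with t = 29, so 21*(29) ≡ 1 (mod 76)
Inverse = 29 mod 76 = 29
Check: 21 * 29 = 609 ≡ 1 (mod 76)

21^(-1) ≡ 29 (mod 76)


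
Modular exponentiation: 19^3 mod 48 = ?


19^1 mod 48 = 19
19^2 mod 48 = 25
19^3 mod 48 = 43


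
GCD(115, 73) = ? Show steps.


115 = 1 * 73 + 42
73 = 1 * 42 + 31
42 = 1 * 31 + 11
31 = 2 * 11 + 9
11 = 1 * 9 + 2
9 = 4 * 2 + 1
2 = 2 * 1 + 0
GCD = 1


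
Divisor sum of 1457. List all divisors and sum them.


Divisors of 1457: 1, 31, 47, 1457
Sum = 1 + 31 + 47 + 1457 = 1536

σ(1457) = 1536


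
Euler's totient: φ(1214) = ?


1214 = 2 × 607
Prime factors: 2, 607
φ(1214) = 1214 × (1-1/2) × (1-1/607)
= 1214 × 1/2 × 606/607 = 606

φ(1214) = 606


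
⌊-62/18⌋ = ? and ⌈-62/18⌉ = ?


-62/18 = -3.4444
floor = -4
ceil = -3

floor = -4, ceil = -3


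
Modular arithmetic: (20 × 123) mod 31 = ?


20 × 123 = 2460
2460 mod 31 = 11


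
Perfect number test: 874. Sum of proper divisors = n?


Proper divisors of 874: 1, 2, 19, 23, 38, 46, 437
Sum = 1 + 2 + 19 + 23 + 38 + 46 + 437 = 566

No, 874 is not perfect (566 ≠ 874)


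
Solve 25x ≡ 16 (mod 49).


GCD(25, 49) = 1, unique solution
a^(-1) mod 49 = 2
x = 2 * 16 mod 49 = 32

x ≡ 32 (mod 49)


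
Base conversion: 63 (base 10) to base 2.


63 (base 10) = 63 (decimal)
63 (decimal) = 111111 (base 2)


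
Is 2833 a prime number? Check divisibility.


Check divisors up to sqrt(2833) = 53.2259
No divisors found.
2833 is prime.

Yes, 2833 is prime


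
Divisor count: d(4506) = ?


4506 = 2^1 × 3^1 × 751^1
d(4506) = (1+1) × (1+1) × (1+1) = 8

8 divisors


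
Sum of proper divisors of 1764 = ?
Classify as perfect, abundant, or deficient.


Proper divisors: 1, 2, 3, 4, 6, 7, 9, 12, 14, 18, 21, 28, 36, 42, 49, 63, 84, 98, 126, 147, 196, 252, 294, 441, 588, 882
Sum = 1 + 2 + 3 + 4 + 6 + 7 + 9 + 12 + 14 + 18 + 21 + 28 + 36 + 42 + 49 + 63 + 84 + 98 + 126 + 147 + 196 + 252 + 294 + 441 + 588 + 882 = 3423
3423 > 1764 → abundant

s(1764) = 3423 (abundant)


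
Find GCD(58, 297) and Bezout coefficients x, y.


Tabular extended Euclidean (each row: r = 58*s + 297*t):
r=58, s=1, t=0
r=297, s=0, t=1
q=0: r=58, s=1, t=0   [58*(1) + 297*(0) = 58]
q=5: r=7, s=-5, t=1   [58*(-5) + 297*(1) = 7]
q=8: r=2, s=41, t=-8   [58*(41) + 297*(-8) = 2]
q=3: r=1, s=-128, t=25   [58*(-128) + 297*(25) = 1]
q=2: r=0, s=297, t=-58   [58*(297) + 297*(-58) = 0]
GCD = 1; from the row with r=1: x=-128, y=25
Check: 58*(-128) + 297*(25) = -7424 + 7425 = 1

GCD = 1, x = -128, y = 25


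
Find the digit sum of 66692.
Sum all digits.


6 + 6 + 6 + 9 + 2 = 29


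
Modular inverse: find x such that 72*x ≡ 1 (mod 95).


Use the extended Euclidean algorithm on (95, 72); each row r = 95*s + 72*t:
r=95, s=1, t=0
r=72, s=0, t=1
q=1: r=23, s=1, t=-1   [95*(1) + 72*(-1) = 23]
q=3: r=3, s=-3, t=4   [95*(-3) + 72*(4) = 3]
q=7: r=2, s=22, t=-29   [95*(22) + 72*(-29) = 2]
q=1: r=1, s=-25, t=33   [95*(-25) + 72*(33) = 1]
q=2: r=0, s=72, t=-95   [95*(72) + 72*(-95) = 0]
GCD = 1 with t = 33, so 72*(33) ≡ 1 (mod 95)
Inverse = 33 mod 95 = 33
Check: 72 * 33 = 2376 ≡ 1 (mod 95)

72^(-1) ≡ 33 (mod 95)


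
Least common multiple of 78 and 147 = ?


GCD(78, 147) = 3
LCM = 78*147/3 = 11466/3 = 3822

LCM = 3822


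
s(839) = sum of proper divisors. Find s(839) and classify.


Proper divisors: 1
Sum = 1 = 1
1 < 839 → deficient

s(839) = 1 (deficient)


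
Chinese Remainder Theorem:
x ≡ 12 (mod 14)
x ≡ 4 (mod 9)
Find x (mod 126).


M = 14*9 = 126
M1 = M/14 = 9, M2 = M/9 = 14
M1^(-1) mod 14 = 11, M2^(-1) mod 9 = 2
x = 12*9*11 + 4*14*2 = 1300
1300 mod 126 = 40
Check: 40 mod 14 = 12 ✓, 40 mod 9 = 4 ✓

x ≡ 40 (mod 126)


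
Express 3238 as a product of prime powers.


3238 / 2 = 1619
1619 / 1619 = 1
3238 = 2 × 1619


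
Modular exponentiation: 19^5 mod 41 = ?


19^1 mod 41 = 19
19^2 mod 41 = 33
19^3 mod 41 = 12
19^4 mod 41 = 23
19^5 mod 41 = 27


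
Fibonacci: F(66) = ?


Sequence: 1, 1, 2, 3, 5, 8, 13, 21, 34, 55, 89, 144, 233, 377, 610, 987, 1597, 2584, 4181, 6765, 10946, 17711, 28657, 46368, 75025, 121393, 196418, 317811, 514229, 832040, 1346269, 2178309, 3524578, 5702887, 9227465, 14930352, 24157817, 39088169, 63245986, 102334155, 165580141, 267914296, 433494437, 701408733, 1134903170, 1836311903, 2971215073, 4807526976, 7778742049, 12586269025, 20365011074, 32951280099, 53316291173, 86267571272, 139583862445, 225851433717, 365435296162, 591286729879, 956722026041, 1548008755920, 2504730781961, 4052739537881, 6557470319842, 10610209857723, 17167680177565, 27777890035288
F(66) = 27777890035288


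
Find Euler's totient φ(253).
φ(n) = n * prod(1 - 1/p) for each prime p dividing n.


253 = 11 × 23
Prime factors: 11, 23
φ(253) = 253 × (1-1/11) × (1-1/23)
= 253 × 10/11 × 22/23 = 220

φ(253) = 220


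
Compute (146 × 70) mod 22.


146 × 70 = 10220
10220 mod 22 = 12


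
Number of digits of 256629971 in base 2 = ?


256629971 in base 2 = 1111010010111101110011010011
Number of digits = 28

28 digits (base 2)


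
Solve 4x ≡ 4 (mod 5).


GCD(4, 5) = 1, unique solution
a^(-1) mod 5 = 4
x = 4 * 4 mod 5 = 1

x ≡ 1 (mod 5)


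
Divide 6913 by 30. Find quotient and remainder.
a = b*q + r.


6913 = 30 * 230 + 13
Check: 6900 + 13 = 6913

q = 230, r = 13


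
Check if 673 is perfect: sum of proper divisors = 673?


Proper divisors of 673: 1
Sum = 1 = 1

No, 673 is not perfect (1 ≠ 673)


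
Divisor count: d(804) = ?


804 = 2^2 × 3^1 × 67^1
d(804) = (2+1) × (1+1) × (1+1) = 12

12 divisors


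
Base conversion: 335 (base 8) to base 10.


335 (base 8) = 221 (decimal)
221 (decimal) = 221 (base 10)


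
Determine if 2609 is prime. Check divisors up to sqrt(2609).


Check divisors up to sqrt(2609) = 51.0784
No divisors found.
2609 is prime.

Yes, 2609 is prime


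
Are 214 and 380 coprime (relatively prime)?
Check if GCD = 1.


Euclidean algorithm:
380 = 1 * 214 + 166
214 = 1 * 166 + 48
166 = 3 * 48 + 22
48 = 2 * 22 + 4
22 = 5 * 4 + 2
4 = 2 * 2 + 0
GCD(214, 380) = 2

No, not coprime (GCD = 2)


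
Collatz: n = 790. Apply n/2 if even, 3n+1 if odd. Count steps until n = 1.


790 → 395 → 1186 → 593 → 1780 → 890 → 445 → 1336 → 668 → 334 → 167 → 502 → 251 → 754 → 377 → 1132 → 566 → 283 → 850 → 425 → 1276 → 638 → 319 → 958 → 479 → 1438 → 719 → 2158 → 1079 → 3238 → 1619 → 4858 → 2429 → 7288 → 3644 → 1822 → 911 → 2734 → 1367 → 4102 → 2051 → 6154 → 3077 → 9232 → 4616 → 2308 → 1154 → 577 → 1732 → 866 → 433 → 1300 → 650 → 325 → 976 → 488 → 244 → 122 → 61 → 184 → 92 → 46 → 23 → 70 → 35 → 106 → 53 → 160 → 80 → 40 → 20 → 10 → 5 → 16 → 8 → 4 → 2 → 1
Total steps = 77

77 steps


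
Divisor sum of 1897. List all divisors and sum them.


Divisors of 1897: 1, 7, 271, 1897
Sum = 1 + 7 + 271 + 1897 = 2176

σ(1897) = 2176


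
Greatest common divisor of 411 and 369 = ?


411 = 1 * 369 + 42
369 = 8 * 42 + 33
42 = 1 * 33 + 9
33 = 3 * 9 + 6
9 = 1 * 6 + 3
6 = 2 * 3 + 0
GCD = 3


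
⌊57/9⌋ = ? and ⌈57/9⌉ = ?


57/9 = 6.3333
floor = 6
ceil = 7

floor = 6, ceil = 7


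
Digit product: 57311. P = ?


5 × 7 × 3 × 1 × 1 = 105


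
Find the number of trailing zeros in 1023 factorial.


floor(1023/5) = 204
floor(1023/25) = 40
floor(1023/125) = 8
floor(1023/625) = 1
Total = 253

253 trailing zeros


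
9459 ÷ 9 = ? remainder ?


9459 = 9 * 1051 + 0
Check: 9459 + 0 = 9459

q = 1051, r = 0


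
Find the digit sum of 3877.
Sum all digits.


3 + 8 + 7 + 7 = 25


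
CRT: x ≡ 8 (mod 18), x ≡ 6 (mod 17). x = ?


M = 18*17 = 306
M1 = M/18 = 17, M2 = M/17 = 18
M1^(-1) mod 18 = 17, M2^(-1) mod 17 = 1
x = 8*17*17 + 6*18*1 = 2420
2420 mod 306 = 278
Check: 278 mod 18 = 8 ✓, 278 mod 17 = 6 ✓

x ≡ 278 (mod 306)


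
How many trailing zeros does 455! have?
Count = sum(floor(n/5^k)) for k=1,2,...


floor(455/5) = 91
floor(455/25) = 18
floor(455/125) = 3
Total = 112

112 trailing zeros


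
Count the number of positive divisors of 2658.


2658 = 2^1 × 3^1 × 443^1
d(2658) = (1+1) × (1+1) × (1+1) = 8

8 divisors


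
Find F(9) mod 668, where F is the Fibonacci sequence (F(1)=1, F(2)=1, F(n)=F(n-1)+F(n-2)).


F(k) mod 668 for k=1..9:
1, 1, 2, 3, 5, 8, 13, 21, 34
F(9) mod 668 = 34


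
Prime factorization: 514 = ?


514 / 2 = 257
257 / 257 = 1
514 = 2 × 257


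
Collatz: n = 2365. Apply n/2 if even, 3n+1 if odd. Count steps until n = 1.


2365 → 7096 → 3548 → 1774 → 887 → 2662 → 1331 → 3994 → 1997 → 5992 → 2996 → 1498 → 749 → 2248 → 1124 → 562 → 281 → 844 → 422 → 211 → 634 → 317 → 952 → 476 → 238 → 119 → 358 → 179 → 538 → 269 → 808 → 404 → 202 → 101 → 304 → 152 → 76 → 38 → 19 → 58 → 29 → 88 → 44 → 22 → 11 → 34 → 17 → 52 → 26 → 13 → 40 → 20 → 10 → 5 → 16 → 8 → 4 → 2 → 1
Total steps = 58

58 steps


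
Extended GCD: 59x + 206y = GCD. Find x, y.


Tabular extended Euclidean (each row: r = 59*s + 206*t):
r=59, s=1, t=0
r=206, s=0, t=1
q=0: r=59, s=1, t=0   [59*(1) + 206*(0) = 59]
q=3: r=29, s=-3, t=1   [59*(-3) + 206*(1) = 29]
q=2: r=1, s=7, t=-2   [59*(7) + 206*(-2) = 1]
q=29: r=0, s=-206, t=59   [59*(-206) + 206*(59) = 0]
GCD = 1; from the row with r=1: x=7, y=-2
Check: 59*(7) + 206*(-2) = 413 - 412 = 1

GCD = 1, x = 7, y = -2


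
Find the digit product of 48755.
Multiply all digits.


4 × 8 × 7 × 5 × 5 = 5600


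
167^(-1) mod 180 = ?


Use the extended Euclidean algorithm on (180, 167); each row r = 180*s + 167*t:
r=180, s=1, t=0
r=167, s=0, t=1
q=1: r=13, s=1, t=-1   [180*(1) + 167*(-1) = 13]
q=12: r=11, s=-12, t=13   [180*(-12) + 167*(13) = 11]
q=1: r=2, s=13, t=-14   [180*(13) + 167*(-14) = 2]
q=5: r=1, s=-77, t=83   [180*(-77) + 167*(83) = 1]
q=2: r=0, s=167, t=-180   [180*(167) + 167*(-180) = 0]
GCD = 1 with t = 83, so 167*(83) ≡ 1 (mod 180)
Inverse = 83 mod 180 = 83
Check: 167 * 83 = 13861 ≡ 1 (mod 180)

167^(-1) ≡ 83 (mod 180)


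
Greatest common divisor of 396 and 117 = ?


396 = 3 * 117 + 45
117 = 2 * 45 + 27
45 = 1 * 27 + 18
27 = 1 * 18 + 9
18 = 2 * 9 + 0
GCD = 9


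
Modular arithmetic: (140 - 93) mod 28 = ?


140 - 93 = 47
47 mod 28 = 19


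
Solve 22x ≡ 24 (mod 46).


GCD(22, 46) = 2 divides 24
Divide: 11x ≡ 12 (mod 23)
x ≡ 22 (mod 23)


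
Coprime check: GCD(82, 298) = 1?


Euclidean algorithm:
298 = 3 * 82 + 52
82 = 1 * 52 + 30
52 = 1 * 30 + 22
30 = 1 * 22 + 8
22 = 2 * 8 + 6
8 = 1 * 6 + 2
6 = 3 * 2 + 0
GCD(82, 298) = 2

No, not coprime (GCD = 2)


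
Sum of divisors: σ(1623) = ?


Divisors of 1623: 1, 3, 541, 1623
Sum = 1 + 3 + 541 + 1623 = 2168

σ(1623) = 2168


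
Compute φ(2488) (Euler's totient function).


2488 = 2^3 × 311
Prime factors: 2, 311
φ(2488) = 2488 × (1-1/2) × (1-1/311)
= 2488 × 1/2 × 310/311 = 1240

φ(2488) = 1240


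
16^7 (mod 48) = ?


16^1 mod 48 = 16
16^2 mod 48 = 16
16^3 mod 48 = 16
16^4 mod 48 = 16
16^5 mod 48 = 16
16^6 mod 48 = 16
16^7 mod 48 = 16


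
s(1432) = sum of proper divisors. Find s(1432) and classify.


Proper divisors: 1, 2, 4, 8, 179, 358, 716
Sum = 1 + 2 + 4 + 8 + 179 + 358 + 716 = 1268
1268 < 1432 → deficient

s(1432) = 1268 (deficient)


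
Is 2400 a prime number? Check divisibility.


2400 / 2 = 1200 (exact division)
2400 is NOT prime.

No, 2400 is not prime


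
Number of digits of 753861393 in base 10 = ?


753861393 has 9 digits in base 10
floor(log10(753861393)) + 1 = floor(8.8773) + 1 = 9

9 digits (base 10)


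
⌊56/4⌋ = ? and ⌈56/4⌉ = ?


56/4 = 14.0000
floor = 14
ceil = 14

floor = 14, ceil = 14


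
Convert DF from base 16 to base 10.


DF (base 16) = 223 (decimal)
223 (decimal) = 223 (base 10)


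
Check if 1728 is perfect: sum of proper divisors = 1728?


Proper divisors of 1728: 1, 2, 3, 4, 6, 8, 9, 12, 16, 18, 24, 27, 32, 36, 48, 54, 64, 72, 96, 108, 144, 192, 216, 288, 432, 576, 864
Sum = 1 + 2 + 3 + 4 + 6 + 8 + 9 + 12 + 16 + 18 + 24 + 27 + 32 + 36 + 48 + 54 + 64 + 72 + 96 + 108 + 144 + 192 + 216 + 288 + 432 + 576 + 864 = 3352

No, 1728 is not perfect (3352 ≠ 1728)


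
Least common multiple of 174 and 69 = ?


GCD(174, 69) = 3
LCM = 174*69/3 = 12006/3 = 4002

LCM = 4002


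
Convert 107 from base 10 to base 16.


107 (base 10) = 107 (decimal)
107 (decimal) = 6B (base 16)


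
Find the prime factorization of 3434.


3434 / 2 = 1717
1717 / 17 = 101
101 / 101 = 1
3434 = 2 × 17 × 101


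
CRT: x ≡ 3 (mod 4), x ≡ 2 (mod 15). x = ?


M = 4*15 = 60
M1 = M/4 = 15, M2 = M/15 = 4
M1^(-1) mod 4 = 3, M2^(-1) mod 15 = 4
x = 3*15*3 + 2*4*4 = 167
167 mod 60 = 47
Check: 47 mod 4 = 3 ✓, 47 mod 15 = 2 ✓

x ≡ 47 (mod 60)


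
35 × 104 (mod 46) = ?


35 × 104 = 3640
3640 mod 46 = 6


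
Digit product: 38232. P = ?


3 × 8 × 2 × 3 × 2 = 288


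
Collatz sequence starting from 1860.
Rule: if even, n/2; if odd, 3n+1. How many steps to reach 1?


1860 → 930 → 465 → 1396 → 698 → 349 → 1048 → 524 → 262 → 131 → 394 → 197 → 592 → 296 → 148 → 74 → 37 → 112 → 56 → 28 → 14 → 7 → 22 → 11 → 34 → 17 → 52 → 26 → 13 → 40 → 20 → 10 → 5 → 16 → 8 → 4 → 2 → 1
Total steps = 37

37 steps


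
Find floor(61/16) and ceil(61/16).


61/16 = 3.8125
floor = 3
ceil = 4

floor = 3, ceil = 4


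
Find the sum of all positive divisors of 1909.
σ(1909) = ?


Divisors of 1909: 1, 23, 83, 1909
Sum = 1 + 23 + 83 + 1909 = 2016

σ(1909) = 2016


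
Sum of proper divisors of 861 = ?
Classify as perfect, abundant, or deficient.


Proper divisors: 1, 3, 7, 21, 41, 123, 287
Sum = 1 + 3 + 7 + 21 + 41 + 123 + 287 = 483
483 < 861 → deficient

s(861) = 483 (deficient)


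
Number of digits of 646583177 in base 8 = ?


646583177 in base 8 = 4642411611
Number of digits = 10

10 digits (base 8)


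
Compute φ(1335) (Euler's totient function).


1335 = 3 × 5 × 89
Prime factors: 3, 5, 89
φ(1335) = 1335 × (1-1/3) × (1-1/5) × (1-1/89)
= 1335 × 2/3 × 4/5 × 88/89 = 704

φ(1335) = 704


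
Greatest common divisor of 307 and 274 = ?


307 = 1 * 274 + 33
274 = 8 * 33 + 10
33 = 3 * 10 + 3
10 = 3 * 3 + 1
3 = 3 * 1 + 0
GCD = 1


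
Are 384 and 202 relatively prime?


Euclidean algorithm:
384 = 1 * 202 + 182
202 = 1 * 182 + 20
182 = 9 * 20 + 2
20 = 10 * 2 + 0
GCD(384, 202) = 2

No, not coprime (GCD = 2)


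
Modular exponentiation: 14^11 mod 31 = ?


14^1 mod 31 = 14
14^2 mod 31 = 10
14^3 mod 31 = 16
14^4 mod 31 = 7
14^5 mod 31 = 5
14^6 mod 31 = 8
14^7 mod 31 = 19
14^8 mod 31 = 18
14^9 mod 31 = 4
14^10 mod 31 = 25
14^11 mod 31 = 9


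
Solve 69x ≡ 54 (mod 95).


GCD(69, 95) = 1, unique solution
a^(-1) mod 95 = 84
x = 84 * 54 mod 95 = 71

x ≡ 71 (mod 95)


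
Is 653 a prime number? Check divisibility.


Check divisors up to sqrt(653) = 25.5539
No divisors found.
653 is prime.

Yes, 653 is prime


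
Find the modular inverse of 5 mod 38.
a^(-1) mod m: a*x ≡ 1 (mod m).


Use the extended Euclidean algorithm on (38, 5); each row r = 38*s + 5*t:
r=38, s=1, t=0
r=5, s=0, t=1
q=7: r=3, s=1, t=-7   [38*(1) + 5*(-7) = 3]
q=1: r=2, s=-1, t=8   [38*(-1) + 5*(8) = 2]
q=1: r=1, s=2, t=-15   [38*(2) + 5*(-15) = 1]
q=2: r=0, s=-5, t=38   [38*(-5) + 5*(38) = 0]
GCD = 1 with t = -15, so 5*(-15) ≡ 1 (mod 38)
Inverse = -15 mod 38 = 23
Check: 5 * 23 = 115 ≡ 1 (mod 38)

5^(-1) ≡ 23 (mod 38)


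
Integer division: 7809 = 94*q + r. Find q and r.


7809 = 94 * 83 + 7
Check: 7802 + 7 = 7809

q = 83, r = 7


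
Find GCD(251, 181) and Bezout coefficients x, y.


Tabular extended Euclidean (each row: r = 251*s + 181*t):
r=251, s=1, t=0
r=181, s=0, t=1
q=1: r=70, s=1, t=-1   [251*(1) + 181*(-1) = 70]
q=2: r=41, s=-2, t=3   [251*(-2) + 181*(3) = 41]
q=1: r=29, s=3, t=-4   [251*(3) + 181*(-4) = 29]
q=1: r=12, s=-5, t=7   [251*(-5) + 181*(7) = 12]
q=2: r=5, s=13, t=-18   [251*(13) + 181*(-18) = 5]
q=2: r=2, s=-31, t=43   [251*(-31) + 181*(43) = 2]
q=2: r=1, s=75, t=-104   [251*(75) + 181*(-104) = 1]
q=2: r=0, s=-181, t=251   [251*(-181) + 181*(251) = 0]
GCD = 1; from the row with r=1: x=75, y=-104
Check: 251*(75) + 181*(-104) = 18825 - 18824 = 1

GCD = 1, x = 75, y = -104


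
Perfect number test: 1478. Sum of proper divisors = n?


Proper divisors of 1478: 1, 2, 739
Sum = 1 + 2 + 739 = 742

No, 1478 is not perfect (742 ≠ 1478)


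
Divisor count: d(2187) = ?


2187 = 3^7
d(2187) = (7+1) = 8

8 divisors


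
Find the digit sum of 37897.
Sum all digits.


3 + 7 + 8 + 9 + 7 = 34


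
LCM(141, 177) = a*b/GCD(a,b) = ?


GCD(141, 177) = 3
LCM = 141*177/3 = 24957/3 = 8319

LCM = 8319


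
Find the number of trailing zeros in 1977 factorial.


floor(1977/5) = 395
floor(1977/25) = 79
floor(1977/125) = 15
floor(1977/625) = 3
Total = 492

492 trailing zeros


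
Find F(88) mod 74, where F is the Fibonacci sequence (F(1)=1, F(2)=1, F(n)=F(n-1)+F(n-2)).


F(k) mod 74 for k=1..88:
1, 1, 2, 3, 5, 8, 13, 21, 34, 55, 15, 70, 11, 7, 18, 25, 43, 68, 37, 31, 68, 25, 19, 44, 63, 33, 22, 55, 3, 58, 61, 45, 32, 3, 35, 38, 73, 37, 36, 73, 35, 34, 69, 29, 24, 53, 3, 56, 59, 41, 26, 67, 19, 12, 31, 43, 0, 43, 43, 12, 55, 67, 48, 41, 15, 56, 71, 53, 50, 29, 5, 34, 39, 73, 38, 37, 1, 38, 39, 3, 42, 45, 13, 58, 71, 55, 52, 33
F(88) mod 74 = 33


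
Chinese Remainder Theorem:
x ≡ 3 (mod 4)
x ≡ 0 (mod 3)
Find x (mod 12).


M = 4*3 = 12
M1 = M/4 = 3, M2 = M/3 = 4
M1^(-1) mod 4 = 3, M2^(-1) mod 3 = 1
x = 3*3*3 + 0*4*1 = 27
27 mod 12 = 3
Check: 3 mod 4 = 3 ✓, 3 mod 3 = 0 ✓

x ≡ 3 (mod 12)


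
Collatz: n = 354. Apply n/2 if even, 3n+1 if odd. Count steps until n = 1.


354 → 177 → 532 → 266 → 133 → 400 → 200 → 100 → 50 → 25 → 76 → 38 → 19 → 58 → 29 → 88 → 44 → 22 → 11 → 34 → 17 → 52 → 26 → 13 → 40 → 20 → 10 → 5 → 16 → 8 → 4 → 2 → 1
Total steps = 32

32 steps


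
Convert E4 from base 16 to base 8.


E4 (base 16) = 228 (decimal)
228 (decimal) = 344 (base 8)


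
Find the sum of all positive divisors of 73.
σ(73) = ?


Divisors of 73: 1, 73
Sum = 1 + 73 = 74

σ(73) = 74


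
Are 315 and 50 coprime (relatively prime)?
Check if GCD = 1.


Euclidean algorithm:
315 = 6 * 50 + 15
50 = 3 * 15 + 5
15 = 3 * 5 + 0
GCD(315, 50) = 5

No, not coprime (GCD = 5)


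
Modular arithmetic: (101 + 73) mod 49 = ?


101 + 73 = 174
174 mod 49 = 27


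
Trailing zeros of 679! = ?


floor(679/5) = 135
floor(679/25) = 27
floor(679/125) = 5
floor(679/625) = 1
Total = 168

168 trailing zeros


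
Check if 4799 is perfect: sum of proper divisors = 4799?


Proper divisors of 4799: 1
Sum = 1 = 1

No, 4799 is not perfect (1 ≠ 4799)


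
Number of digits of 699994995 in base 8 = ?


699994995 in base 8 = 5156211563
Number of digits = 10

10 digits (base 8)


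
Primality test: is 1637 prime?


Check divisors up to sqrt(1637) = 40.4599
No divisors found.
1637 is prime.

Yes, 1637 is prime


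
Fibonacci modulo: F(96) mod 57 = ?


F(k) mod 57 for k=1..96:
1, 1, 2, 3, 5, 8, 13, 21, 34, 55, 32, 30, 5, 35, 40, 18, 1, 19, 20, 39, 2, 41, 43, 27, 13, 40, 53, 36, 32, 11, 43, 54, 40, 37, 20, 0, 20, 20, 40, 3, 43, 46, 32, 21, 53, 17, 13, 30, 43, 16, 2, 18, 20, 38, 1, 39, 40, 22, 5, 27, 32, 2, 34, 36, 13, 49, 5, 54, 2, 56, 1, 0, 1, 1, 2, 3, 5, 8, 13, 21, 34, 55, 32, 30, 5, 35, 40, 18, 1, 19, 20, 39, 2, 41, 43, 27
F(96) mod 57 = 27


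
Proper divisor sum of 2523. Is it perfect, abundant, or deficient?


Proper divisors: 1, 3, 29, 87, 841
Sum = 1 + 3 + 29 + 87 + 841 = 961
961 < 2523 → deficient

s(2523) = 961 (deficient)


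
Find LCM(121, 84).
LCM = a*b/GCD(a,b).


GCD(121, 84) = 1
LCM = 121*84/1 = 10164/1 = 10164

LCM = 10164


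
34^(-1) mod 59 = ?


Use the extended Euclidean algorithm on (59, 34); each row r = 59*s + 34*t:
r=59, s=1, t=0
r=34, s=0, t=1
q=1: r=25, s=1, t=-1   [59*(1) + 34*(-1) = 25]
q=1: r=9, s=-1, t=2   [59*(-1) + 34*(2) = 9]
q=2: r=7, s=3, t=-5   [59*(3) + 34*(-5) = 7]
q=1: r=2, s=-4, t=7   [59*(-4) + 34*(7) = 2]
q=3: r=1, s=15, t=-26   [59*(15) + 34*(-26) = 1]
q=2: r=0, s=-34, t=59   [59*(-34) + 34*(59) = 0]
GCD = 1 with t = -26, so 34*(-26) ≡ 1 (mod 59)
Inverse = -26 mod 59 = 33
Check: 34 * 33 = 1122 ≡ 1 (mod 59)

34^(-1) ≡ 33 (mod 59)


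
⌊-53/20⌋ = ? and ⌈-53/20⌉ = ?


-53/20 = -2.6500
floor = -3
ceil = -2

floor = -3, ceil = -2


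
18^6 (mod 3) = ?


18^1 mod 3 = 0
18^2 mod 3 = 0
18^3 mod 3 = 0
18^4 mod 3 = 0
18^5 mod 3 = 0
18^6 mod 3 = 0


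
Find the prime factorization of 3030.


3030 / 2 = 1515
1515 / 3 = 505
505 / 5 = 101
101 / 101 = 1
3030 = 2 × 3 × 5 × 101


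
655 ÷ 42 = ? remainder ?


655 = 42 * 15 + 25
Check: 630 + 25 = 655

q = 15, r = 25


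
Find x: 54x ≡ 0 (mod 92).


GCD(54, 92) = 2 divides 0
Divide: 27x ≡ 0 (mod 46)
x ≡ 0 (mod 46)


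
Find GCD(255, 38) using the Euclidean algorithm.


255 = 6 * 38 + 27
38 = 1 * 27 + 11
27 = 2 * 11 + 5
11 = 2 * 5 + 1
5 = 5 * 1 + 0
GCD = 1


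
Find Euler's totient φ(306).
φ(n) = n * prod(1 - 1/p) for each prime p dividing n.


306 = 2 × 3^2 × 17
Prime factors: 2, 3, 17
φ(306) = 306 × (1-1/2) × (1-1/3) × (1-1/17)
= 306 × 1/2 × 2/3 × 16/17 = 96

φ(306) = 96


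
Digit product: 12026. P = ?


1 × 2 × 0 × 2 × 6 = 0


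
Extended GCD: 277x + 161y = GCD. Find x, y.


Tabular extended Euclidean (each row: r = 277*s + 161*t):
r=277, s=1, t=0
r=161, s=0, t=1
q=1: r=116, s=1, t=-1   [277*(1) + 161*(-1) = 116]
q=1: r=45, s=-1, t=2   [277*(-1) + 161*(2) = 45]
q=2: r=26, s=3, t=-5   [277*(3) + 161*(-5) = 26]
q=1: r=19, s=-4, t=7   [277*(-4) + 161*(7) = 19]
q=1: r=7, s=7, t=-12   [277*(7) + 161*(-12) = 7]
q=2: r=5, s=-18, t=31   [277*(-18) + 161*(31) = 5]
q=1: r=2, s=25, t=-43   [277*(25) + 161*(-43) = 2]
q=2: r=1, s=-68, t=117   [277*(-68) + 161*(117) = 1]
q=2: r=0, s=161, t=-277   [277*(161) + 161*(-277) = 0]
GCD = 1; from the row with r=1: x=-68, y=117
Check: 277*(-68) + 161*(117) = -18836 + 18837 = 1

GCD = 1, x = -68, y = 117


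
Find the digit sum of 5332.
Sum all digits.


5 + 3 + 3 + 2 = 13


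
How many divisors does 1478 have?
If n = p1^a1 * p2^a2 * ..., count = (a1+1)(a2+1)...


1478 = 2^1 × 739^1
d(1478) = (1+1) × (1+1) = 4

4 divisors


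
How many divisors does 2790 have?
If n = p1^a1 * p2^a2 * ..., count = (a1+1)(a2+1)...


2790 = 2^1 × 3^2 × 5^1 × 31^1
d(2790) = (1+1) × (2+1) × (1+1) × (1+1) = 24

24 divisors


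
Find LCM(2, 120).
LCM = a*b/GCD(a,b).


GCD(2, 120) = 2
LCM = 2*120/2 = 240/2 = 120

LCM = 120


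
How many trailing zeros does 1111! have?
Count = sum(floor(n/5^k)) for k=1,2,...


floor(1111/5) = 222
floor(1111/25) = 44
floor(1111/125) = 8
floor(1111/625) = 1
Total = 275

275 trailing zeros


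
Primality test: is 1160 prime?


1160 / 2 = 580 (exact division)
1160 is NOT prime.

No, 1160 is not prime


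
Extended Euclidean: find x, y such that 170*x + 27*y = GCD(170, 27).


Tabular extended Euclidean (each row: r = 170*s + 27*t):
r=170, s=1, t=0
r=27, s=0, t=1
q=6: r=8, s=1, t=-6   [170*(1) + 27*(-6) = 8]
q=3: r=3, s=-3, t=19   [170*(-3) + 27*(19) = 3]
q=2: r=2, s=7, t=-44   [170*(7) + 27*(-44) = 2]
q=1: r=1, s=-10, t=63   [170*(-10) + 27*(63) = 1]
q=2: r=0, s=27, t=-170   [170*(27) + 27*(-170) = 0]
GCD = 1; from the row with r=1: x=-10, y=63
Check: 170*(-10) + 27*(63) = -1700 + 1701 = 1

GCD = 1, x = -10, y = 63


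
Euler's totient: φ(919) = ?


919 = 919
Prime factors: 919
φ(919) = 919 × (1-1/919)
= 919 × 918/919 = 918

φ(919) = 918


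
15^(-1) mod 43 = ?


Use the extended Euclidean algorithm on (43, 15); each row r = 43*s + 15*t:
r=43, s=1, t=0
r=15, s=0, t=1
q=2: r=13, s=1, t=-2   [43*(1) + 15*(-2) = 13]
q=1: r=2, s=-1, t=3   [43*(-1) + 15*(3) = 2]
q=6: r=1, s=7, t=-20   [43*(7) + 15*(-20) = 1]
q=2: r=0, s=-15, t=43   [43*(-15) + 15*(43) = 0]
GCD = 1 with t = -20, so 15*(-20) ≡ 1 (mod 43)
Inverse = -20 mod 43 = 23
Check: 15 * 23 = 345 ≡ 1 (mod 43)

15^(-1) ≡ 23 (mod 43)


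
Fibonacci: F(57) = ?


Sequence: 1, 1, 2, 3, 5, 8, 13, 21, 34, 55, 89, 144, 233, 377, 610, 987, 1597, 2584, 4181, 6765, 10946, 17711, 28657, 46368, 75025, 121393, 196418, 317811, 514229, 832040, 1346269, 2178309, 3524578, 5702887, 9227465, 14930352, 24157817, 39088169, 63245986, 102334155, 165580141, 267914296, 433494437, 701408733, 1134903170, 1836311903, 2971215073, 4807526976, 7778742049, 12586269025, 20365011074, 32951280099, 53316291173, 86267571272, 139583862445, 225851433717, 365435296162
F(57) = 365435296162


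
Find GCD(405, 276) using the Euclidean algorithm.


405 = 1 * 276 + 129
276 = 2 * 129 + 18
129 = 7 * 18 + 3
18 = 6 * 3 + 0
GCD = 3


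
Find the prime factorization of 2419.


2419 / 41 = 59
59 / 59 = 1
2419 = 41 × 59


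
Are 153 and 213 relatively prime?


Euclidean algorithm:
213 = 1 * 153 + 60
153 = 2 * 60 + 33
60 = 1 * 33 + 27
33 = 1 * 27 + 6
27 = 4 * 6 + 3
6 = 2 * 3 + 0
GCD(153, 213) = 3

No, not coprime (GCD = 3)


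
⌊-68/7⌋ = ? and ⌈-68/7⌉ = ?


-68/7 = -9.7143
floor = -10
ceil = -9

floor = -10, ceil = -9


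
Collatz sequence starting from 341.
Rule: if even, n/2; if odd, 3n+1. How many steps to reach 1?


341 → 1024 → 512 → 256 → 128 → 64 → 32 → 16 → 8 → 4 → 2 → 1
Total steps = 11

11 steps


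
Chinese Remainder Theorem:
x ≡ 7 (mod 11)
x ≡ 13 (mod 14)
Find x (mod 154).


M = 11*14 = 154
M1 = M/11 = 14, M2 = M/14 = 11
M1^(-1) mod 11 = 4, M2^(-1) mod 14 = 9
x = 7*14*4 + 13*11*9 = 1679
1679 mod 154 = 139
Check: 139 mod 11 = 7 ✓, 139 mod 14 = 13 ✓

x ≡ 139 (mod 154)


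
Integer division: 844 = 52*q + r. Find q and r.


844 = 52 * 16 + 12
Check: 832 + 12 = 844

q = 16, r = 12


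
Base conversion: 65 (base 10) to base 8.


65 (base 10) = 65 (decimal)
65 (decimal) = 101 (base 8)


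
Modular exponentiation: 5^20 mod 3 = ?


5^1 mod 3 = 2
5^2 mod 3 = 1
5^3 mod 3 = 2
5^4 mod 3 = 1
5^5 mod 3 = 2
5^6 mod 3 = 1
5^7 mod 3 = 2
5^8 mod 3 = 1
5^9 mod 3 = 2
5^10 mod 3 = 1
5^11 mod 3 = 2
5^12 mod 3 = 1
5^13 mod 3 = 2
5^14 mod 3 = 1
5^15 mod 3 = 2
5^16 mod 3 = 1
5^17 mod 3 = 2
5^18 mod 3 = 1
5^19 mod 3 = 2
5^20 mod 3 = 1


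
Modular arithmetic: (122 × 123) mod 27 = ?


122 × 123 = 15006
15006 mod 27 = 21


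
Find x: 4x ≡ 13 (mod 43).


GCD(4, 43) = 1, unique solution
a^(-1) mod 43 = 11
x = 11 * 13 mod 43 = 14

x ≡ 14 (mod 43)


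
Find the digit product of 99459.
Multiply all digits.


9 × 9 × 4 × 5 × 9 = 14580


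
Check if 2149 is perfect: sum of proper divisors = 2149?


Proper divisors of 2149: 1, 7, 307
Sum = 1 + 7 + 307 = 315

No, 2149 is not perfect (315 ≠ 2149)


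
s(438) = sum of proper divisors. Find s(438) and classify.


Proper divisors: 1, 2, 3, 6, 73, 146, 219
Sum = 1 + 2 + 3 + 6 + 73 + 146 + 219 = 450
450 > 438 → abundant

s(438) = 450 (abundant)


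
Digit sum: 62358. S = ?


6 + 2 + 3 + 5 + 8 = 24


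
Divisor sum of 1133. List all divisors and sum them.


Divisors of 1133: 1, 11, 103, 1133
Sum = 1 + 11 + 103 + 1133 = 1248

σ(1133) = 1248


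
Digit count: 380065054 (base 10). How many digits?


380065054 has 9 digits in base 10
floor(log10(380065054)) + 1 = floor(8.5799) + 1 = 9

9 digits (base 10)


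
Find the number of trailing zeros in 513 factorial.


floor(513/5) = 102
floor(513/25) = 20
floor(513/125) = 4
Total = 126

126 trailing zeros


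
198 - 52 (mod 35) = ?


198 - 52 = 146
146 mod 35 = 6


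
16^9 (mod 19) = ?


16^1 mod 19 = 16
16^2 mod 19 = 9
16^3 mod 19 = 11
16^4 mod 19 = 5
16^5 mod 19 = 4
16^6 mod 19 = 7
16^7 mod 19 = 17
16^8 mod 19 = 6
16^9 mod 19 = 1


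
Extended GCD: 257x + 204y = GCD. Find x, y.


Tabular extended Euclidean (each row: r = 257*s + 204*t):
r=257, s=1, t=0
r=204, s=0, t=1
q=1: r=53, s=1, t=-1   [257*(1) + 204*(-1) = 53]
q=3: r=45, s=-3, t=4   [257*(-3) + 204*(4) = 45]
q=1: r=8, s=4, t=-5   [257*(4) + 204*(-5) = 8]
q=5: r=5, s=-23, t=29   [257*(-23) + 204*(29) = 5]
q=1: r=3, s=27, t=-34   [257*(27) + 204*(-34) = 3]
q=1: r=2, s=-50, t=63   [257*(-50) + 204*(63) = 2]
q=1: r=1, s=77, t=-97   [257*(77) + 204*(-97) = 1]
q=2: r=0, s=-204, t=257   [257*(-204) + 204*(257) = 0]
GCD = 1; from the row with r=1: x=77, y=-97
Check: 257*(77) + 204*(-97) = 19789 - 19788 = 1

GCD = 1, x = 77, y = -97


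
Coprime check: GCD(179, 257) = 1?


Euclidean algorithm:
257 = 1 * 179 + 78
179 = 2 * 78 + 23
78 = 3 * 23 + 9
23 = 2 * 9 + 5
9 = 1 * 5 + 4
5 = 1 * 4 + 1
4 = 4 * 1 + 0
GCD(179, 257) = 1

Yes, coprime (GCD = 1)


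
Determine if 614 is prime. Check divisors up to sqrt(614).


614 / 2 = 307 (exact division)
614 is NOT prime.

No, 614 is not prime


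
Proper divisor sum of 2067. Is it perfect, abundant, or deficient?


Proper divisors: 1, 3, 13, 39, 53, 159, 689
Sum = 1 + 3 + 13 + 39 + 53 + 159 + 689 = 957
957 < 2067 → deficient

s(2067) = 957 (deficient)


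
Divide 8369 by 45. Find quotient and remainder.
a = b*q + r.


8369 = 45 * 185 + 44
Check: 8325 + 44 = 8369

q = 185, r = 44


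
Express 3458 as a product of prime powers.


3458 / 2 = 1729
1729 / 7 = 247
247 / 13 = 19
19 / 19 = 1
3458 = 2 × 7 × 13 × 19


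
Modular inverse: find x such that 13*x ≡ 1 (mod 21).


Use the extended Euclidean algorithm on (21, 13); each row r = 21*s + 13*t:
r=21, s=1, t=0
r=13, s=0, t=1
q=1: r=8, s=1, t=-1   [21*(1) + 13*(-1) = 8]
q=1: r=5, s=-1, t=2   [21*(-1) + 13*(2) = 5]
q=1: r=3, s=2, t=-3   [21*(2) + 13*(-3) = 3]
q=1: r=2, s=-3, t=5   [21*(-3) + 13*(5) = 2]
q=1: r=1, s=5, t=-8   [21*(5) + 13*(-8) = 1]
q=2: r=0, s=-13, t=21   [21*(-13) + 13*(21) = 0]
GCD = 1 with t = -8, so 13*(-8) ≡ 1 (mod 21)
Inverse = -8 mod 21 = 13
Check: 13 * 13 = 169 ≡ 1 (mod 21)

13^(-1) ≡ 13 (mod 21)


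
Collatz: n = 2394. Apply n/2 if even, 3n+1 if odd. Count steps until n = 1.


2394 → 1197 → 3592 → 1796 → 898 → 449 → 1348 → 674 → 337 → 1012 → 506 → 253 → 760 → 380 → 190 → 95 → 286 → 143 → 430 → 215 → 646 → 323 → 970 → 485 → 1456 → 728 → 364 → 182 → 91 → 274 → 137 → 412 → 206 → 103 → 310 → 155 → 466 → 233 → 700 → 350 → 175 → 526 → 263 → 790 → 395 → 1186 → 593 → 1780 → 890 → 445 → 1336 → 668 → 334 → 167 → 502 → 251 → 754 → 377 → 1132 → 566 → 283 → 850 → 425 → 1276 → 638 → 319 → 958 → 479 → 1438 → 719 → 2158 → 1079 → 3238 → 1619 → 4858 → 2429 → 7288 → 3644 → 1822 → 911 → 2734 → 1367 → 4102 → 2051 → 6154 → 3077 → 9232 → 4616 → 2308 → 1154 → 577 → 1732 → 866 → 433 → 1300 → 650 → 325 → 976 → 488 → 244 → 122 → 61 → 184 → 92 → 46 → 23 → 70 → 35 → 106 → 53 → 160 → 80 → 40 → 20 → 10 → 5 → 16 → 8 → 4 → 2 → 1
Total steps = 120

120 steps
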